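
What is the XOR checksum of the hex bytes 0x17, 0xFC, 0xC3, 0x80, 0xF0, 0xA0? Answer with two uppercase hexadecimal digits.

XOR the bytes together:
  start with 0x17
  0x17 ⊕ 0xFC = 0xEB
  0xEB ⊕ 0xC3 = 0x28
  0x28 ⊕ 0x80 = 0xA8
  0xA8 ⊕ 0xF0 = 0x58
  0x58 ⊕ 0xA0 = 0xF8

F8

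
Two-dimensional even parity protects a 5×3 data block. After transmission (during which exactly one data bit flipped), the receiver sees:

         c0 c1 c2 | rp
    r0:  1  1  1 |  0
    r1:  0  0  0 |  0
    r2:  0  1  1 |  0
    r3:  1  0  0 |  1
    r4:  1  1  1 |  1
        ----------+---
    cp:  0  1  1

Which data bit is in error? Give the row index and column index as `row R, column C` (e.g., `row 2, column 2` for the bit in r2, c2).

row 0, column 0

Recompute each row's even parity and compare to rp:
  r0: data parity 1, sent rp 0 → mismatch
  r1: data parity 0, sent rp 0 → ok
  r2: data parity 0, sent rp 0 → ok
  r3: data parity 1, sent rp 1 → ok
  r4: data parity 1, sent rp 1 → ok
Recompute each column's even parity and compare to cp:
  c0: data parity 1, sent cp 0 → mismatch
  c1: data parity 1, sent cp 1 → ok
  c2: data parity 1, sent cp 1 → ok
Exactly one row (r0) and one column (c0) fail → the flipped bit is at their intersection.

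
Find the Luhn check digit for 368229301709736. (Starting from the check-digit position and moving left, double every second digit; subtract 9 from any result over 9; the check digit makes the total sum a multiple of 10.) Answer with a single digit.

Partial digits right→left: 6 3 7 9 0 7 1 0 3 9 2 2 8 6 3
Double every second digit counting from the check-digit position (so the 1st, 3rd, 5th, ... of the partial from the right).
  doubled (with −9 where >9): 3 5 0 2 6 4 7 6 → sum 33
  kept as-is: 3 9 7 0 9 2 6 → sum 36
Total = 33 + 36 = 69.
Check digit = (10 − (69 mod 10)) mod 10 = 1.

1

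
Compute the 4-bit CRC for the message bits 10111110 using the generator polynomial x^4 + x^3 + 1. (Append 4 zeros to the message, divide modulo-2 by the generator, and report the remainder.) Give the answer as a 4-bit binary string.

0101

Append 4 zeros: 101111100000. Divide by 11001 (XOR where the leading bit is 1):
  pos 0: 10111 XOR 11001 = 01110
  pos 1: 11101 XOR 11001 = 00100
  pos 3: 10010 XOR 11001 = 01011
  pos 4: 10110 XOR 11001 = 01111
  pos 5: 11110 XOR 11001 = 00111
  pos 7: 11100 XOR 11001 = 00101
Remainder (last 4 bits) = 0101. This is the CRC / FCS.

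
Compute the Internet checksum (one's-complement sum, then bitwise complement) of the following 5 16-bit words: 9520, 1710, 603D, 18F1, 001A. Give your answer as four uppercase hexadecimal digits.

One's-complement addition (fold any carry out of bit 15 back into bit 0):
  0x9520 + 0x1710 = 0x0AC30
  0xAC30 + 0x603D = 0x10C6D → wrap carry → 0x0C6E
  0x0C6E + 0x18F1 = 0x0255F
  0x255F + 0x001A = 0x02579
One's-complement sum = 0x2579.
Checksum = ~0x2579 & 0xFFFF = 0xDA86.

DA86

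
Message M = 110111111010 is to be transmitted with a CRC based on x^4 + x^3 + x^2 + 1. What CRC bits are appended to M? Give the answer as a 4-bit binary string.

0001

Append 4 zeros: 1101111110100000. Divide by 11101 (XOR where the leading bit is 1):
  pos 0: 11011 XOR 11101 = 00110
  pos 2: 11011 XOR 11101 = 00110
  pos 4: 11011 XOR 11101 = 00110
  pos 6: 11001 XOR 11101 = 00100
  pos 8: 10000 XOR 11101 = 01101
  pos 9: 11010 XOR 11101 = 00111
  pos 11: 11100 XOR 11101 = 00001
Remainder (last 4 bits) = 0001. This is the CRC / FCS.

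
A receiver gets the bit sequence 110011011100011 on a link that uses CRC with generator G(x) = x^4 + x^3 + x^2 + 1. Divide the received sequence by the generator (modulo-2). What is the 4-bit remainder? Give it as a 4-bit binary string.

1000

Modulo-2 division of 110011011100011 by 11101:
  pos 0: 11001 XOR 11101 = 00100
  pos 2: 10010 XOR 11101 = 01111
  pos 3: 11111 XOR 11101 = 00010
  pos 6: 10110 XOR 11101 = 01011
  pos 7: 10110 XOR 11101 = 01011
  pos 8: 10110 XOR 11101 = 01011
  pos 9: 10111 XOR 11101 = 01010
  pos 10: 10101 XOR 11101 = 01000
Remainder = 1000 (nonzero — an error is detected).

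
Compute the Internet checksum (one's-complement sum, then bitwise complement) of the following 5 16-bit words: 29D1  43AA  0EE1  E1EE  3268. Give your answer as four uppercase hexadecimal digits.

6F4C

One's-complement addition (fold any carry out of bit 15 back into bit 0):
  0x29D1 + 0x43AA = 0x06D7B
  0x6D7B + 0x0EE1 = 0x07C5C
  0x7C5C + 0xE1EE = 0x15E4A → wrap carry → 0x5E4B
  0x5E4B + 0x3268 = 0x090B3
One's-complement sum = 0x90B3.
Checksum = ~0x90B3 & 0xFFFF = 0x6F4C.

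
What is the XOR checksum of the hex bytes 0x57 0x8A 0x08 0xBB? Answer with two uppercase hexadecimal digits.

XOR the bytes together:
  start with 0x57
  0x57 ⊕ 0x8A = 0xDD
  0xDD ⊕ 0x08 = 0xD5
  0xD5 ⊕ 0xBB = 0x6E

6E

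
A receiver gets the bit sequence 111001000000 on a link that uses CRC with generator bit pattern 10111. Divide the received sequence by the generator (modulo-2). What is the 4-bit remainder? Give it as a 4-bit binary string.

Modulo-2 division of 111001000000 by 10111:
  pos 0: 11100 XOR 10111 = 01011
  pos 1: 10111 XOR 10111 = 00000
Remainder = 0000 (zero — the frame passes the CRC check).

0000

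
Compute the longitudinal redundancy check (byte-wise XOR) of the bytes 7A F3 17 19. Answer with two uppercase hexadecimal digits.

87

XOR the bytes together:
  start with 0x7A
  0x7A ⊕ 0xF3 = 0x89
  0x89 ⊕ 0x17 = 0x9E
  0x9E ⊕ 0x19 = 0x87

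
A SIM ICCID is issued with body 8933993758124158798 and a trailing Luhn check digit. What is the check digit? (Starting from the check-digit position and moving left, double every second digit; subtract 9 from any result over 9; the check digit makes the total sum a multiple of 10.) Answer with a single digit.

2

Partial digits right→left: 8 9 7 8 5 1 4 2 1 8 5 7 3 9 9 3 3 9 8
Double every second digit counting from the check-digit position (so the 1st, 3rd, 5th, ... of the partial from the right).
  doubled (with −9 where >9): 7 5 1 8 2 1 6 9 6 7 → sum 52
  kept as-is: 9 8 1 2 8 7 9 3 9 → sum 56
Total = 52 + 56 = 108.
Check digit = (10 − (108 mod 10)) mod 10 = 2.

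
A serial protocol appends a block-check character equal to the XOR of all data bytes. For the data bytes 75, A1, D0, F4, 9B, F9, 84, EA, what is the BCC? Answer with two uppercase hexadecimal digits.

FC

XOR the bytes together:
  start with 0x75
  0x75 ⊕ 0xA1 = 0xD4
  0xD4 ⊕ 0xD0 = 0x04
  0x04 ⊕ 0xF4 = 0xF0
  0xF0 ⊕ 0x9B = 0x6B
  0x6B ⊕ 0xF9 = 0x92
  0x92 ⊕ 0x84 = 0x16
  0x16 ⊕ 0xEA = 0xFC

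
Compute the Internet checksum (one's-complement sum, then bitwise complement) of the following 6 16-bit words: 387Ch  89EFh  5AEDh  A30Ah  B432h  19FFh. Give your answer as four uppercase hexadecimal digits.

One's-complement addition (fold any carry out of bit 15 back into bit 0):
  0x387C + 0x89EF = 0x0C26B
  0xC26B + 0x5AED = 0x11D58 → wrap carry → 0x1D59
  0x1D59 + 0xA30A = 0x0C063
  0xC063 + 0xB432 = 0x17495 → wrap carry → 0x7496
  0x7496 + 0x19FF = 0x08E95
One's-complement sum = 0x8E95.
Checksum = ~0x8E95 & 0xFFFF = 0x716A.

716A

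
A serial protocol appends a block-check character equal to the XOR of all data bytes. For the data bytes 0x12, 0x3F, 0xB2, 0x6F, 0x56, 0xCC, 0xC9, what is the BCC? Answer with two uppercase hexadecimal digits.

XOR the bytes together:
  start with 0x12
  0x12 ⊕ 0x3F = 0x2D
  0x2D ⊕ 0xB2 = 0x9F
  0x9F ⊕ 0x6F = 0xF0
  0xF0 ⊕ 0x56 = 0xA6
  0xA6 ⊕ 0xCC = 0x6A
  0x6A ⊕ 0xC9 = 0xA3

A3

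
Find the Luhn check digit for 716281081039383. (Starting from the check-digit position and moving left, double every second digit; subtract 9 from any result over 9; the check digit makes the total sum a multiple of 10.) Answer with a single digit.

6

Partial digits right→left: 3 8 3 9 3 0 1 8 0 1 8 2 6 1 7
Double every second digit counting from the check-digit position (so the 1st, 3rd, 5th, ... of the partial from the right).
  doubled (with −9 where >9): 6 6 6 2 0 7 3 5 → sum 35
  kept as-is: 8 9 0 8 1 2 1 → sum 29
Total = 35 + 29 = 64.
Check digit = (10 − (64 mod 10)) mod 10 = 6.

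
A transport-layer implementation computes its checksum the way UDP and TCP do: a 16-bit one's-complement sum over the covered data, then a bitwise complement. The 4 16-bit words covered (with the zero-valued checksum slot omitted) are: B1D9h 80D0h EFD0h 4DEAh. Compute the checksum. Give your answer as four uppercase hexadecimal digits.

8F9A

One's-complement addition (fold any carry out of bit 15 back into bit 0):
  0xB1D9 + 0x80D0 = 0x132A9 → wrap carry → 0x32AA
  0x32AA + 0xEFD0 = 0x1227A → wrap carry → 0x227B
  0x227B + 0x4DEA = 0x07065
One's-complement sum = 0x7065.
Checksum = ~0x7065 & 0xFFFF = 0x8F9A.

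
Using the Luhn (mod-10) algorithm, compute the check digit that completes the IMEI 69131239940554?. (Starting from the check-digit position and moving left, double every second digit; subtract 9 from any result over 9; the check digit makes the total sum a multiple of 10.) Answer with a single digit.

0

Partial digits right→left: 4 5 5 0 4 9 9 3 2 1 3 1 9 6
Double every second digit counting from the check-digit position (so the 1st, 3rd, 5th, ... of the partial from the right).
  doubled (with −9 where >9): 8 1 8 9 4 6 9 → sum 45
  kept as-is: 5 0 9 3 1 1 6 → sum 25
Total = 45 + 25 = 70.
Check digit = (10 − (70 mod 10)) mod 10 = 0.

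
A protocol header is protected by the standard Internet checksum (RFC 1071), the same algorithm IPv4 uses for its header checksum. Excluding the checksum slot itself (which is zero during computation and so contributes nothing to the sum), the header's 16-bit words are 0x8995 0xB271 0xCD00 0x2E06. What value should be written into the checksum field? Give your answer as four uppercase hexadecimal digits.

C8F1

One's-complement addition (fold any carry out of bit 15 back into bit 0):
  0x8995 + 0xB271 = 0x13C06 → wrap carry → 0x3C07
  0x3C07 + 0xCD00 = 0x10907 → wrap carry → 0x0908
  0x0908 + 0x2E06 = 0x0370E
One's-complement sum = 0x370E.
Checksum = ~0x370E & 0xFFFF = 0xC8F1.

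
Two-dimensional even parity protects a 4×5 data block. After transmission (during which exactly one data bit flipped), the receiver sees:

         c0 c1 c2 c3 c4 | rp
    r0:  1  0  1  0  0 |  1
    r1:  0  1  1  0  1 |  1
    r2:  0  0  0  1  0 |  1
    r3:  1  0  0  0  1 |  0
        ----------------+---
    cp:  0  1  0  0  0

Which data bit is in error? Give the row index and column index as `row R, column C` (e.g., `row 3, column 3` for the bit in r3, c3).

row 0, column 3

Recompute each row's even parity and compare to rp:
  r0: data parity 0, sent rp 1 → mismatch
  r1: data parity 1, sent rp 1 → ok
  r2: data parity 1, sent rp 1 → ok
  r3: data parity 0, sent rp 0 → ok
Recompute each column's even parity and compare to cp:
  c0: data parity 0, sent cp 0 → ok
  c1: data parity 1, sent cp 1 → ok
  c2: data parity 0, sent cp 0 → ok
  c3: data parity 1, sent cp 0 → mismatch
  c4: data parity 0, sent cp 0 → ok
Exactly one row (r0) and one column (c3) fail → the flipped bit is at their intersection.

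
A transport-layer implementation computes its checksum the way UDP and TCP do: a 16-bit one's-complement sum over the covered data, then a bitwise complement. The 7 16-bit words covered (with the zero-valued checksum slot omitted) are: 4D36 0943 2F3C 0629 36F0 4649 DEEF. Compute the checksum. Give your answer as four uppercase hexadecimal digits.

One's-complement addition (fold any carry out of bit 15 back into bit 0):
  0x4D36 + 0x0943 = 0x05679
  0x5679 + 0x2F3C = 0x085B5
  0x85B5 + 0x0629 = 0x08BDE
  0x8BDE + 0x36F0 = 0x0C2CE
  0xC2CE + 0x4649 = 0x10917 → wrap carry → 0x0918
  0x0918 + 0xDEEF = 0x0E807
One's-complement sum = 0xE807.
Checksum = ~0xE807 & 0xFFFF = 0x17F8.

17F8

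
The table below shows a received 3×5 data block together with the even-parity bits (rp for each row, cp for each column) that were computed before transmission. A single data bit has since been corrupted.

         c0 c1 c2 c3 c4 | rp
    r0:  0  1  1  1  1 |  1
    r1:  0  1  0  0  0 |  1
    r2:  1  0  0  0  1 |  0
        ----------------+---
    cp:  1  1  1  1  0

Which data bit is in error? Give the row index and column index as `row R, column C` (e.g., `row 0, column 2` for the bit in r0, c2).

Recompute each row's even parity and compare to rp:
  r0: data parity 0, sent rp 1 → mismatch
  r1: data parity 1, sent rp 1 → ok
  r2: data parity 0, sent rp 0 → ok
Recompute each column's even parity and compare to cp:
  c0: data parity 1, sent cp 1 → ok
  c1: data parity 0, sent cp 1 → mismatch
  c2: data parity 1, sent cp 1 → ok
  c3: data parity 1, sent cp 1 → ok
  c4: data parity 0, sent cp 0 → ok
Exactly one row (r0) and one column (c1) fail → the flipped bit is at their intersection.

row 0, column 1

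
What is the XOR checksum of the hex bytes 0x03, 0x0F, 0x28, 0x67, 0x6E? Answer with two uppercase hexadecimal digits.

2D

XOR the bytes together:
  start with 0x03
  0x03 ⊕ 0x0F = 0x0C
  0x0C ⊕ 0x28 = 0x24
  0x24 ⊕ 0x67 = 0x43
  0x43 ⊕ 0x6E = 0x2D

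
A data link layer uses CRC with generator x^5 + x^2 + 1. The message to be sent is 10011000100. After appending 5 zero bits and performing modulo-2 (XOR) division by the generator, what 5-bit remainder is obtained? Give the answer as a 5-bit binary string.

00010

Append 5 zeros: 1001100010000000. Divide by 100101 (XOR where the leading bit is 1):
  pos 0: 100110 XOR 100101 = 000011
  pos 4: 110010 XOR 100101 = 010111
  pos 5: 101110 XOR 100101 = 001011
  pos 7: 101100 XOR 100101 = 001001
  pos 9: 100100 XOR 100101 = 000001
Remainder (last 5 bits) = 00010. This is the CRC / FCS.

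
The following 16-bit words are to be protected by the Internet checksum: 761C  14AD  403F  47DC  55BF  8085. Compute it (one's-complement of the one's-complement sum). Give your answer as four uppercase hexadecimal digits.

One's-complement addition (fold any carry out of bit 15 back into bit 0):
  0x761C + 0x14AD = 0x08AC9
  0x8AC9 + 0x403F = 0x0CB08
  0xCB08 + 0x47DC = 0x112E4 → wrap carry → 0x12E5
  0x12E5 + 0x55BF = 0x068A4
  0x68A4 + 0x8085 = 0x0E929
One's-complement sum = 0xE929.
Checksum = ~0xE929 & 0xFFFF = 0x16D6.

16D6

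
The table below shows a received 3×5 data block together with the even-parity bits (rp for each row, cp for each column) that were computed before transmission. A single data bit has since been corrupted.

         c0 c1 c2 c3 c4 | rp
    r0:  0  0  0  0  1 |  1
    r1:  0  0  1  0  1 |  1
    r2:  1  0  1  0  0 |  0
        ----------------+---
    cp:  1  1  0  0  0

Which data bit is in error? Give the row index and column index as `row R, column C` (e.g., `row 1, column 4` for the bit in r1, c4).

row 1, column 1

Recompute each row's even parity and compare to rp:
  r0: data parity 1, sent rp 1 → ok
  r1: data parity 0, sent rp 1 → mismatch
  r2: data parity 0, sent rp 0 → ok
Recompute each column's even parity and compare to cp:
  c0: data parity 1, sent cp 1 → ok
  c1: data parity 0, sent cp 1 → mismatch
  c2: data parity 0, sent cp 0 → ok
  c3: data parity 0, sent cp 0 → ok
  c4: data parity 0, sent cp 0 → ok
Exactly one row (r1) and one column (c1) fail → the flipped bit is at their intersection.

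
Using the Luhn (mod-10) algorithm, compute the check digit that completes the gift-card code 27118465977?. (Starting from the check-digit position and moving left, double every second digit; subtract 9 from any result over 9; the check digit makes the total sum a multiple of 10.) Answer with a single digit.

Partial digits right→left: 7 7 9 5 6 4 8 1 1 7 2
Double every second digit counting from the check-digit position (so the 1st, 3rd, 5th, ... of the partial from the right).
  doubled (with −9 where >9): 5 9 3 7 2 4 → sum 30
  kept as-is: 7 5 4 1 7 → sum 24
Total = 30 + 24 = 54.
Check digit = (10 − (54 mod 10)) mod 10 = 6.

6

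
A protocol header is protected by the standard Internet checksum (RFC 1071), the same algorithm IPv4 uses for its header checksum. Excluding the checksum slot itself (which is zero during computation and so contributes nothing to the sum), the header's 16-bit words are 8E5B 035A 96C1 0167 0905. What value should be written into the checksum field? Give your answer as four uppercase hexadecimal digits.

One's-complement addition (fold any carry out of bit 15 back into bit 0):
  0x8E5B + 0x035A = 0x091B5
  0x91B5 + 0x96C1 = 0x12876 → wrap carry → 0x2877
  0x2877 + 0x0167 = 0x029DE
  0x29DE + 0x0905 = 0x032E3
One's-complement sum = 0x32E3.
Checksum = ~0x32E3 & 0xFFFF = 0xCD1C.

CD1C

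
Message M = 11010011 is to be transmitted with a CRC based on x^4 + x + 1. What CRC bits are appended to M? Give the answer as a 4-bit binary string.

Append 4 zeros: 110100110000. Divide by 10011 (XOR where the leading bit is 1):
  pos 0: 11010 XOR 10011 = 01001
  pos 1: 10010 XOR 10011 = 00001
  pos 5: 11100 XOR 10011 = 01111
  pos 6: 11110 XOR 10011 = 01101
  pos 7: 11010 XOR 10011 = 01001
Remainder (last 4 bits) = 1001. This is the CRC / FCS.

1001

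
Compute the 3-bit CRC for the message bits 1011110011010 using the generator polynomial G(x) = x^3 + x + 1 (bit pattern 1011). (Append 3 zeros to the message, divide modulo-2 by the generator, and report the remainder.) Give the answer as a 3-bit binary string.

Append 3 zeros: 1011110011010000. Divide by 1011 (XOR where the leading bit is 1):
  pos 0: 1011 XOR 1011 = 0000
  pos 4: 1100 XOR 1011 = 0111
  pos 5: 1111 XOR 1011 = 0100
  pos 6: 1001 XOR 1011 = 0010
  pos 8: 1001 XOR 1011 = 0010
  pos 10: 1000 XOR 1011 = 0011
  pos 12: 1100 XOR 1011 = 0111
Remainder (last 3 bits) = 111. This is the CRC / FCS.

111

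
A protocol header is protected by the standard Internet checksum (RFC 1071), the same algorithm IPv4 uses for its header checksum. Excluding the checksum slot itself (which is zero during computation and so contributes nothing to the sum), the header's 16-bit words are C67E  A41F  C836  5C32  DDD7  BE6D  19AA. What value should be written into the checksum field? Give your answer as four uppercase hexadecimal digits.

One's-complement addition (fold any carry out of bit 15 back into bit 0):
  0xC67E + 0xA41F = 0x16A9D → wrap carry → 0x6A9E
  0x6A9E + 0xC836 = 0x132D4 → wrap carry → 0x32D5
  0x32D5 + 0x5C32 = 0x08F07
  0x8F07 + 0xDDD7 = 0x16CDE → wrap carry → 0x6CDF
  0x6CDF + 0xBE6D = 0x12B4C → wrap carry → 0x2B4D
  0x2B4D + 0x19AA = 0x044F7
One's-complement sum = 0x44F7.
Checksum = ~0x44F7 & 0xFFFF = 0xBB08.

BB08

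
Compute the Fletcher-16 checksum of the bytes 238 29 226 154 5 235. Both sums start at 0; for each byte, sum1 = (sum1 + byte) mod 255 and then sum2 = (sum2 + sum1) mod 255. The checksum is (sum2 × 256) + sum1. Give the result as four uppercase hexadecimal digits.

7C7A

Running sums (mod 255):
  after byte 0 (238): sum1=238, sum2=238
  after byte 1 (29): sum1=12, sum2=250
  after byte 2 (226): sum1=238, sum2=233
  after byte 3 (154): sum1=137, sum2=115
  after byte 4 (5): sum1=142, sum2=2
  after byte 5 (235): sum1=122, sum2=124
Checksum = sum2·256 + sum1 = 124·256 + 122 = 31866 = 0x7C7A.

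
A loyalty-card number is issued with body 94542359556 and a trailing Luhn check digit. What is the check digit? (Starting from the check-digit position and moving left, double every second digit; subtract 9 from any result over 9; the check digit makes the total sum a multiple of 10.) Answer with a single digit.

Partial digits right→left: 6 5 5 9 5 3 2 4 5 4 9
Double every second digit counting from the check-digit position (so the 1st, 3rd, 5th, ... of the partial from the right).
  doubled (with −9 where >9): 3 1 1 4 1 9 → sum 19
  kept as-is: 5 9 3 4 4 → sum 25
Total = 19 + 25 = 44.
Check digit = (10 − (44 mod 10)) mod 10 = 6.

6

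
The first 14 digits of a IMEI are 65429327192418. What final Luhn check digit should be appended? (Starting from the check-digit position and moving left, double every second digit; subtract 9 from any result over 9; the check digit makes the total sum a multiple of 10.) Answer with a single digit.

5

Partial digits right→left: 8 1 4 2 9 1 7 2 3 9 2 4 5 6
Double every second digit counting from the check-digit position (so the 1st, 3rd, 5th, ... of the partial from the right).
  doubled (with −9 where >9): 7 8 9 5 6 4 1 → sum 40
  kept as-is: 1 2 1 2 9 4 6 → sum 25
Total = 40 + 25 = 65.
Check digit = (10 − (65 mod 10)) mod 10 = 5.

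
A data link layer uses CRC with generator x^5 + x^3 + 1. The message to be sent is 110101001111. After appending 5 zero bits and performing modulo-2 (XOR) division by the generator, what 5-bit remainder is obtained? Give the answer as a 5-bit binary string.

Append 5 zeros: 11010100111100000. Divide by 101001 (XOR where the leading bit is 1):
  pos 0: 110101 XOR 101001 = 011100
  pos 1: 111000 XOR 101001 = 010001
  pos 2: 100010 XOR 101001 = 001011
  pos 4: 101111 XOR 101001 = 000110
  pos 7: 110110 XOR 101001 = 011111
  pos 8: 111110 XOR 101001 = 010111
  pos 9: 101110 XOR 101001 = 000111
Remainder (last 5 bits) = 11100. This is the CRC / FCS.

11100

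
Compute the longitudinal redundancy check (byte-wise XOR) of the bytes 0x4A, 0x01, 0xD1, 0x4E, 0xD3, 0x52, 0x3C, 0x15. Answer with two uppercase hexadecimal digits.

7C

XOR the bytes together:
  start with 0x4A
  0x4A ⊕ 0x01 = 0x4B
  0x4B ⊕ 0xD1 = 0x9A
  0x9A ⊕ 0x4E = 0xD4
  0xD4 ⊕ 0xD3 = 0x07
  0x07 ⊕ 0x52 = 0x55
  0x55 ⊕ 0x3C = 0x69
  0x69 ⊕ 0x15 = 0x7C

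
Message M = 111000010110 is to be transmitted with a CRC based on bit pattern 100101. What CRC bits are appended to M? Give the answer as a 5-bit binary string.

11101

Append 5 zeros: 11100001011000000. Divide by 100101 (XOR where the leading bit is 1):
  pos 0: 111000 XOR 100101 = 011101
  pos 1: 111010 XOR 100101 = 011111
  pos 2: 111111 XOR 100101 = 011010
  pos 3: 110100 XOR 100101 = 010001
  pos 4: 100011 XOR 100101 = 000110
  pos 7: 110100 XOR 100101 = 010001
  pos 8: 100010 XOR 100101 = 000111
  pos 11: 111000 XOR 100101 = 011101
Remainder (last 5 bits) = 11101. This is the CRC / FCS.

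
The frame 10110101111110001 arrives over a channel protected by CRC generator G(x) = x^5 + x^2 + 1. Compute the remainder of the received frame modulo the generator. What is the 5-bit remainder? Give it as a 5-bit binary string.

00000

Modulo-2 division of 10110101111110001 by 100101:
  pos 0: 101101 XOR 100101 = 001000
  pos 2: 100001 XOR 100101 = 000100
  pos 5: 100111 XOR 100101 = 000010
  pos 9: 101100 XOR 100101 = 001001
  pos 11: 100101 XOR 100101 = 000000
Remainder = 00000 (zero — the frame passes the CRC check).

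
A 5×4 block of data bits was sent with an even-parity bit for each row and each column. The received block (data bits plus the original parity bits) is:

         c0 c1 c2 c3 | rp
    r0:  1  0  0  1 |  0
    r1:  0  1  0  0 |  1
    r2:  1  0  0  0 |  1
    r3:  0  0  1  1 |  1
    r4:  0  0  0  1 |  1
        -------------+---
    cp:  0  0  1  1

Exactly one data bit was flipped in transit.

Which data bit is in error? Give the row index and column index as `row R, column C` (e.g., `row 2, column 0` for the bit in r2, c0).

Recompute each row's even parity and compare to rp:
  r0: data parity 0, sent rp 0 → ok
  r1: data parity 1, sent rp 1 → ok
  r2: data parity 1, sent rp 1 → ok
  r3: data parity 0, sent rp 1 → mismatch
  r4: data parity 1, sent rp 1 → ok
Recompute each column's even parity and compare to cp:
  c0: data parity 0, sent cp 0 → ok
  c1: data parity 1, sent cp 0 → mismatch
  c2: data parity 1, sent cp 1 → ok
  c3: data parity 1, sent cp 1 → ok
Exactly one row (r3) and one column (c1) fail → the flipped bit is at their intersection.

row 3, column 1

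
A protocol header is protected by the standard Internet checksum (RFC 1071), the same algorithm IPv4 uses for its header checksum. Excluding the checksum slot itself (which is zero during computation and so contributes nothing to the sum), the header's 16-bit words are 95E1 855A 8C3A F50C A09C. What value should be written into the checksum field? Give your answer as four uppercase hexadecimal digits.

One's-complement addition (fold any carry out of bit 15 back into bit 0):
  0x95E1 + 0x855A = 0x11B3B → wrap carry → 0x1B3C
  0x1B3C + 0x8C3A = 0x0A776
  0xA776 + 0xF50C = 0x19C82 → wrap carry → 0x9C83
  0x9C83 + 0xA09C = 0x13D1F → wrap carry → 0x3D20
One's-complement sum = 0x3D20.
Checksum = ~0x3D20 & 0xFFFF = 0xC2DF.

C2DF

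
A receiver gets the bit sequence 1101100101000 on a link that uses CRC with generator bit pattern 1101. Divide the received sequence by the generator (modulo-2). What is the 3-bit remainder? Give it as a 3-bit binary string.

100

Modulo-2 division of 1101100101000 by 1101:
  pos 0: 1101 XOR 1101 = 0000
  pos 4: 1001 XOR 1101 = 0100
  pos 5: 1000 XOR 1101 = 0101
  pos 6: 1011 XOR 1101 = 0110
  pos 7: 1100 XOR 1101 = 0001
Remainder = 100 (nonzero — an error is detected).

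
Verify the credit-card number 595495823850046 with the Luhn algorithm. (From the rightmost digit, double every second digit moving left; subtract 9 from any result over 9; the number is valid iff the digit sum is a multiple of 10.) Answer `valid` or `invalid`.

From the right, keep odd positions and double even positions (subtract 9 from any doubled value over 9):
  doubled (positions 2,4,...): 8 0 7 4 1 8 9 → sum 37
  kept (positions 1,3,...): 6 0 5 3 8 9 5 5 → sum 41
Total = 78.
78 mod 10 = 8, so the number is invalid.

invalid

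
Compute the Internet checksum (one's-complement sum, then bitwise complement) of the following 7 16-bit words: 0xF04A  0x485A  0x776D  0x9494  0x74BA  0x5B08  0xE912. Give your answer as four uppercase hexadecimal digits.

One's-complement addition (fold any carry out of bit 15 back into bit 0):
  0xF04A + 0x485A = 0x138A4 → wrap carry → 0x38A5
  0x38A5 + 0x776D = 0x0B012
  0xB012 + 0x9494 = 0x144A6 → wrap carry → 0x44A7
  0x44A7 + 0x74BA = 0x0B961
  0xB961 + 0x5B08 = 0x11469 → wrap carry → 0x146A
  0x146A + 0xE912 = 0x0FD7C
One's-complement sum = 0xFD7C.
Checksum = ~0xFD7C & 0xFFFF = 0x0283.

0283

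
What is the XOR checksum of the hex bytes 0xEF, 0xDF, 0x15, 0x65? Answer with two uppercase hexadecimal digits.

XOR the bytes together:
  start with 0xEF
  0xEF ⊕ 0xDF = 0x30
  0x30 ⊕ 0x15 = 0x25
  0x25 ⊕ 0x65 = 0x40

40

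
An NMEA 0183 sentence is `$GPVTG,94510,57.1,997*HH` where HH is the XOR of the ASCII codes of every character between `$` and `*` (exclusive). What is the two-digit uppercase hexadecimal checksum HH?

6D

XOR the ASCII codes of the payload characters:
  'G' = 0x47 → acc = 0x47
  'P' = 0x50 → acc = 0x17
  'V' = 0x56 → acc = 0x41
  'T' = 0x54 → acc = 0x15
  'G' = 0x47 → acc = 0x52
  ',' = 0x2C → acc = 0x7E
  '9' = 0x39 → acc = 0x47
  '4' = 0x34 → acc = 0x73
  '5' = 0x35 → acc = 0x46
  '1' = 0x31 → acc = 0x77
  '0' = 0x30 → acc = 0x47
  ',' = 0x2C → acc = 0x6B
  '5' = 0x35 → acc = 0x5E
  '7' = 0x37 → acc = 0x69
  '.' = 0x2E → acc = 0x47
  '1' = 0x31 → acc = 0x76
  ',' = 0x2C → acc = 0x5A
  '9' = 0x39 → acc = 0x63
  '9' = 0x39 → acc = 0x5A
  '7' = 0x37 → acc = 0x6D
Checksum = 0x6D.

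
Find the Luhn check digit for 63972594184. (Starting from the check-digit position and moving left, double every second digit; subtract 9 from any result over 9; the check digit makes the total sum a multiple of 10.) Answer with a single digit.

Partial digits right→left: 4 8 1 4 9 5 2 7 9 3 6
Double every second digit counting from the check-digit position (so the 1st, 3rd, 5th, ... of the partial from the right).
  doubled (with −9 where >9): 8 2 9 4 9 3 → sum 35
  kept as-is: 8 4 5 7 3 → sum 27
Total = 35 + 27 = 62.
Check digit = (10 − (62 mod 10)) mod 10 = 8.

8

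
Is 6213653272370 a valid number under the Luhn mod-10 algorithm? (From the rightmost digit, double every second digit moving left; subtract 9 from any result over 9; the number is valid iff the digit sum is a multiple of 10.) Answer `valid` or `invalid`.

valid

From the right, keep odd positions and double even positions (subtract 9 from any doubled value over 9):
  doubled (positions 2,4,...): 5 4 4 1 6 4 → sum 24
  kept (positions 1,3,...): 0 3 7 3 6 1 6 → sum 26
Total = 50.
50 mod 10 = 0, so the number is valid.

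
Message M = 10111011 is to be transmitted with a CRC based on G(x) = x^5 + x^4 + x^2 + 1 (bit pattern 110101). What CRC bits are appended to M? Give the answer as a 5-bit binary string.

Append 5 zeros: 1011101100000. Divide by 110101 (XOR where the leading bit is 1):
  pos 0: 101110 XOR 110101 = 011011
  pos 1: 110111 XOR 110101 = 000010
  pos 5: 101000 XOR 110101 = 011101
  pos 6: 111010 XOR 110101 = 001111
Remainder (last 5 bits) = 11110. This is the CRC / FCS.

11110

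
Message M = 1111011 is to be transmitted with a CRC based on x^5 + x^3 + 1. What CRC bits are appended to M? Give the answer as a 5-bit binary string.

Append 5 zeros: 111101100000. Divide by 101001 (XOR where the leading bit is 1):
  pos 0: 111101 XOR 101001 = 010100
  pos 1: 101001 XOR 101001 = 000000
Remainder (last 5 bits) = 00000. This is the CRC / FCS.

00000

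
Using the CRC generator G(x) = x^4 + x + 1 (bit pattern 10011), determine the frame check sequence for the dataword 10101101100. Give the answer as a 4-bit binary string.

1100

Append 4 zeros: 101011011000000. Divide by 10011 (XOR where the leading bit is 1):
  pos 0: 10101 XOR 10011 = 00110
  pos 2: 11010 XOR 10011 = 01001
  pos 3: 10011 XOR 10011 = 00000
  pos 8: 10000 XOR 10011 = 00011
Remainder (last 4 bits) = 1100. This is the CRC / FCS.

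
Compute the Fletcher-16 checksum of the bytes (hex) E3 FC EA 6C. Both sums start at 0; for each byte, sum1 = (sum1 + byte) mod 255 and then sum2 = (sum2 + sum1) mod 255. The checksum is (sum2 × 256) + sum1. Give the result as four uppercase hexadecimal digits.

Running sums (mod 255):
  after byte 0 (E3): sum1=227, sum2=227
  after byte 1 (FC): sum1=224, sum2=196
  after byte 2 (EA): sum1=203, sum2=144
  after byte 3 (6C): sum1=56, sum2=200
Checksum = sum2·256 + sum1 = 200·256 + 56 = 51256 = 0xC838.

C838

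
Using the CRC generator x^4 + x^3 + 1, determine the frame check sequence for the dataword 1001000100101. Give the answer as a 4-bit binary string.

0111

Append 4 zeros: 10010001001010000. Divide by 11001 (XOR where the leading bit is 1):
  pos 0: 10010 XOR 11001 = 01011
  pos 1: 10110 XOR 11001 = 01111
  pos 2: 11110 XOR 11001 = 00111
  pos 4: 11110 XOR 11001 = 00111
  pos 6: 11101 XOR 11001 = 00100
  pos 8: 10001 XOR 11001 = 01000
  pos 9: 10000 XOR 11001 = 01001
  pos 10: 10010 XOR 11001 = 01011
  pos 11: 10110 XOR 11001 = 01111
  pos 12: 11110 XOR 11001 = 00111
Remainder (last 4 bits) = 0111. This is the CRC / FCS.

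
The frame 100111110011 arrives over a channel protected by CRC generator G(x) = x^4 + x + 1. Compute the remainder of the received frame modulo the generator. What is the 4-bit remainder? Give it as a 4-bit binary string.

Modulo-2 division of 100111110011 by 10011:
  pos 0: 10011 XOR 10011 = 00000
  pos 5: 11100 XOR 10011 = 01111
  pos 6: 11111 XOR 10011 = 01100
  pos 7: 11001 XOR 10011 = 01010
Remainder = 1010 (nonzero — an error is detected).

1010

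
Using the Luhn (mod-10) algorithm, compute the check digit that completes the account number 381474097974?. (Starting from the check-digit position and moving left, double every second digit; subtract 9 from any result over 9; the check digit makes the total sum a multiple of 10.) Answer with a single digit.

Partial digits right→left: 4 7 9 7 9 0 4 7 4 1 8 3
Double every second digit counting from the check-digit position (so the 1st, 3rd, 5th, ... of the partial from the right).
  doubled (with −9 where >9): 8 9 9 8 8 7 → sum 49
  kept as-is: 7 7 0 7 1 3 → sum 25
Total = 49 + 25 = 74.
Check digit = (10 − (74 mod 10)) mod 10 = 6.

6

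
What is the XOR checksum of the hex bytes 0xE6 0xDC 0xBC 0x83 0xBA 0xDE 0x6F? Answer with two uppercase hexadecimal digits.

XOR the bytes together:
  start with 0xE6
  0xE6 ⊕ 0xDC = 0x3A
  0x3A ⊕ 0xBC = 0x86
  0x86 ⊕ 0x83 = 0x05
  0x05 ⊕ 0xBA = 0xBF
  0xBF ⊕ 0xDE = 0x61
  0x61 ⊕ 0x6F = 0x0E

0E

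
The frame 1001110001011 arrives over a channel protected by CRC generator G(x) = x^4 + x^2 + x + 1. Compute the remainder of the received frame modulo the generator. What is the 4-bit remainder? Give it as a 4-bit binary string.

0010

Modulo-2 division of 1001110001011 by 10111:
  pos 0: 10011 XOR 10111 = 00100
  pos 2: 10010 XOR 10111 = 00101
  pos 4: 10100 XOR 10111 = 00011
  pos 7: 11101 XOR 10111 = 01010
  pos 8: 10101 XOR 10111 = 00010
Remainder = 0010 (nonzero — an error is detected).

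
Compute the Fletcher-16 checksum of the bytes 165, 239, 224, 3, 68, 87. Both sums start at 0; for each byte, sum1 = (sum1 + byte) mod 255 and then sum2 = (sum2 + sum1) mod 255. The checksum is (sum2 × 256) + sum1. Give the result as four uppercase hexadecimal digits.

Running sums (mod 255):
  after byte 0 (165): sum1=165, sum2=165
  after byte 1 (239): sum1=149, sum2=59
  after byte 2 (224): sum1=118, sum2=177
  after byte 3 (3): sum1=121, sum2=43
  after byte 4 (68): sum1=189, sum2=232
  after byte 5 (87): sum1=21, sum2=253
Checksum = sum2·256 + sum1 = 253·256 + 21 = 64789 = 0xFD15.

FD15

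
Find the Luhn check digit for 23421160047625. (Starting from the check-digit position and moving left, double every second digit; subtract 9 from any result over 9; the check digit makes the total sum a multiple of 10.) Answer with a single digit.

Partial digits right→left: 5 2 6 7 4 0 0 6 1 1 2 4 3 2
Double every second digit counting from the check-digit position (so the 1st, 3rd, 5th, ... of the partial from the right).
  doubled (with −9 where >9): 1 3 8 0 2 4 6 → sum 24
  kept as-is: 2 7 0 6 1 4 2 → sum 22
Total = 24 + 22 = 46.
Check digit = (10 − (46 mod 10)) mod 10 = 4.

4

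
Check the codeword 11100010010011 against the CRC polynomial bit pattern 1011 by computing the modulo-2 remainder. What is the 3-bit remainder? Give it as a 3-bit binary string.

Modulo-2 division of 11100010010011 by 1011:
  pos 0: 1110 XOR 1011 = 0101
  pos 1: 1010 XOR 1011 = 0001
  pos 4: 1010 XOR 1011 = 0001
  pos 7: 1010 XOR 1011 = 0001
  pos 10: 1011 XOR 1011 = 0000
Remainder = 000 (zero — the frame passes the CRC check).

000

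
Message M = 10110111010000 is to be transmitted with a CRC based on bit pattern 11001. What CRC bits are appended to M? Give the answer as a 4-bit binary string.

0011

Append 4 zeros: 101101110100000000. Divide by 11001 (XOR where the leading bit is 1):
  pos 0: 10110 XOR 11001 = 01111
  pos 1: 11111 XOR 11001 = 00110
  pos 3: 11011 XOR 11001 = 00010
  pos 6: 10010 XOR 11001 = 01011
  pos 7: 10110 XOR 11001 = 01111
  pos 8: 11110 XOR 11001 = 00111
  pos 10: 11100 XOR 11001 = 00101
  pos 12: 10100 XOR 11001 = 01101
  pos 13: 11010 XOR 11001 = 00011
Remainder (last 4 bits) = 0011. This is the CRC / FCS.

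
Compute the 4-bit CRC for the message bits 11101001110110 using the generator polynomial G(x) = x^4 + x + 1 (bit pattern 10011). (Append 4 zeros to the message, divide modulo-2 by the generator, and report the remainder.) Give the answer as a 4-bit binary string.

1000

Append 4 zeros: 111010011101100000. Divide by 10011 (XOR where the leading bit is 1):
  pos 0: 11101 XOR 10011 = 01110
  pos 1: 11100 XOR 10011 = 01111
  pos 2: 11110 XOR 10011 = 01101
  pos 3: 11011 XOR 10011 = 01000
  pos 4: 10001 XOR 10011 = 00010
  pos 7: 10101 XOR 10011 = 00110
  pos 9: 11010 XOR 10011 = 01001
  pos 10: 10010 XOR 10011 = 00001
Remainder (last 4 bits) = 1000. This is the CRC / FCS.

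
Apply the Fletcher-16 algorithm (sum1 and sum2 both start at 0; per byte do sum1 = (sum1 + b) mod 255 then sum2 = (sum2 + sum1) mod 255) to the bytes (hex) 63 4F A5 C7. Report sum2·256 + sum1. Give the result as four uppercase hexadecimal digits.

8E20

Running sums (mod 255):
  after byte 0 (63): sum1=99, sum2=99
  after byte 1 (4F): sum1=178, sum2=22
  after byte 2 (A5): sum1=88, sum2=110
  after byte 3 (C7): sum1=32, sum2=142
Checksum = sum2·256 + sum1 = 142·256 + 32 = 36384 = 0x8E20.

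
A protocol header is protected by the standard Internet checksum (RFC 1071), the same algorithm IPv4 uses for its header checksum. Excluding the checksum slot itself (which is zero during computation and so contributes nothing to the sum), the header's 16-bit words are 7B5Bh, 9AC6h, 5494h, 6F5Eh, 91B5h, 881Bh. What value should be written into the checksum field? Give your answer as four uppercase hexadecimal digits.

0C1A

One's-complement addition (fold any carry out of bit 15 back into bit 0):
  0x7B5B + 0x9AC6 = 0x11621 → wrap carry → 0x1622
  0x1622 + 0x5494 = 0x06AB6
  0x6AB6 + 0x6F5E = 0x0DA14
  0xDA14 + 0x91B5 = 0x16BC9 → wrap carry → 0x6BCA
  0x6BCA + 0x881B = 0x0F3E5
One's-complement sum = 0xF3E5.
Checksum = ~0xF3E5 & 0xFFFF = 0x0C1A.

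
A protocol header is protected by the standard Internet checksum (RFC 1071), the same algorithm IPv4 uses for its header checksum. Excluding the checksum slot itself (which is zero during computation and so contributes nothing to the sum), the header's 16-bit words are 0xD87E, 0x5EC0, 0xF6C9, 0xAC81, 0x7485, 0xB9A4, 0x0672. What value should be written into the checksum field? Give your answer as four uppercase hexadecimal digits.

One's-complement addition (fold any carry out of bit 15 back into bit 0):
  0xD87E + 0x5EC0 = 0x1373E → wrap carry → 0x373F
  0x373F + 0xF6C9 = 0x12E08 → wrap carry → 0x2E09
  0x2E09 + 0xAC81 = 0x0DA8A
  0xDA8A + 0x7485 = 0x14F0F → wrap carry → 0x4F10
  0x4F10 + 0xB9A4 = 0x108B4 → wrap carry → 0x08B5
  0x08B5 + 0x0672 = 0x00F27
One's-complement sum = 0x0F27.
Checksum = ~0x0F27 & 0xFFFF = 0xF0D8.

F0D8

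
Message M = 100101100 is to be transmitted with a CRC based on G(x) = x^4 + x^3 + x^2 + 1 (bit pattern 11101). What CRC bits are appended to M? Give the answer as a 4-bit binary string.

1100

Append 4 zeros: 1001011000000. Divide by 11101 (XOR where the leading bit is 1):
  pos 0: 10010 XOR 11101 = 01111
  pos 1: 11111 XOR 11101 = 00010
  pos 4: 10100 XOR 11101 = 01001
  pos 5: 10010 XOR 11101 = 01111
  pos 6: 11110 XOR 11101 = 00011
Remainder (last 4 bits) = 1100. This is the CRC / FCS.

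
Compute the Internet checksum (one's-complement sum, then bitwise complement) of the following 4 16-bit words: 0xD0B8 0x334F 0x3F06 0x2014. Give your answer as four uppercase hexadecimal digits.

One's-complement addition (fold any carry out of bit 15 back into bit 0):
  0xD0B8 + 0x334F = 0x10407 → wrap carry → 0x0408
  0x0408 + 0x3F06 = 0x0430E
  0x430E + 0x2014 = 0x06322
One's-complement sum = 0x6322.
Checksum = ~0x6322 & 0xFFFF = 0x9CDD.

9CDD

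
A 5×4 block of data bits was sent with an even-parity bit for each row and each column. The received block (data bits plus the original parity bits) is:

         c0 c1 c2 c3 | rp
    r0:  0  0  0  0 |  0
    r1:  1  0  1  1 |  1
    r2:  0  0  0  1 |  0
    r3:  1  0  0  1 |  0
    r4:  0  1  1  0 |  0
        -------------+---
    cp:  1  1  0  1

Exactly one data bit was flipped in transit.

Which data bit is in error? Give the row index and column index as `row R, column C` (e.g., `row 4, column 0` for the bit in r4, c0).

Recompute each row's even parity and compare to rp:
  r0: data parity 0, sent rp 0 → ok
  r1: data parity 1, sent rp 1 → ok
  r2: data parity 1, sent rp 0 → mismatch
  r3: data parity 0, sent rp 0 → ok
  r4: data parity 0, sent rp 0 → ok
Recompute each column's even parity and compare to cp:
  c0: data parity 0, sent cp 1 → mismatch
  c1: data parity 1, sent cp 1 → ok
  c2: data parity 0, sent cp 0 → ok
  c3: data parity 1, sent cp 1 → ok
Exactly one row (r2) and one column (c0) fail → the flipped bit is at their intersection.

row 2, column 0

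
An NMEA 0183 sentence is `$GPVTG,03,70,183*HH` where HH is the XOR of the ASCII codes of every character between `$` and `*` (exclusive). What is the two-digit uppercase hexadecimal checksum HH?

40

XOR the ASCII codes of the payload characters:
  'G' = 0x47 → acc = 0x47
  'P' = 0x50 → acc = 0x17
  'V' = 0x56 → acc = 0x41
  'T' = 0x54 → acc = 0x15
  'G' = 0x47 → acc = 0x52
  ',' = 0x2C → acc = 0x7E
  '0' = 0x30 → acc = 0x4E
  '3' = 0x33 → acc = 0x7D
  ',' = 0x2C → acc = 0x51
  '7' = 0x37 → acc = 0x66
  '0' = 0x30 → acc = 0x56
  ',' = 0x2C → acc = 0x7A
  '1' = 0x31 → acc = 0x4B
  '8' = 0x38 → acc = 0x73
  '3' = 0x33 → acc = 0x40
Checksum = 0x40.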